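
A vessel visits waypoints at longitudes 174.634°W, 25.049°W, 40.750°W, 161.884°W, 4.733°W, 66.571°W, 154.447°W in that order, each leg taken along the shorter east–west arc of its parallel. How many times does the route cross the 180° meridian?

Leg 1: -174.634° → -25.049°, shortest Δλ = 149.585° (east) — does not cross 180°.
Leg 2: -25.049° → -40.750°, shortest Δλ = -15.701° (west) — does not cross 180°.
Leg 3: -40.750° → -161.884°, shortest Δλ = -121.134° (west) — does not cross 180°.
Leg 4: -161.884° → -4.733°, shortest Δλ = 157.151° (east) — does not cross 180°.
Leg 5: -4.733° → -66.571°, shortest Δλ = -61.838° (west) — does not cross 180°.
Leg 6: -66.571° → -154.447°, shortest Δλ = -87.876° (west) — does not cross 180°.
Total crossings: 0.

0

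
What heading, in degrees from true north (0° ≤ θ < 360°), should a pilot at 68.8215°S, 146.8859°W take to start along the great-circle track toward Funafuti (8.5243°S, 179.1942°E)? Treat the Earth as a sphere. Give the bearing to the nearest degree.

Δλ = 179.1942 − -146.8859 = 326.0801°; wrapped into (−180°, 180°]: -33.9199°.
θ = atan2( sin Δλ · cos φ₂ , cos φ₁ · sin φ₂ − sin φ₁ · cos φ₂ · cos Δλ )
  = atan2(-0.55187, 0.71167) = -37.792° → normalised to [0°, 360°): 322.208°.

322°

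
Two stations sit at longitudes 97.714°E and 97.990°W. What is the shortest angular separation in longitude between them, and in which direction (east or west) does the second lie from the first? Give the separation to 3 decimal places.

164.296° east

Raw difference: -97.990 − 97.714 = -195.704°.
Normalise into (−180°, 180°]: -195.704° + 360° = 164.296°.
Positive ⇒ the second point lies to the east; separation 164.296°.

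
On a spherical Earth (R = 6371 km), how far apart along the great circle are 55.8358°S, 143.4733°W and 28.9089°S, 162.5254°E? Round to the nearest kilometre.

5165 km

Δλ = 162.5254 − -143.4733 = 305.9987°; wrapped into (−180°, 180°]: -54.0013°.
Δφ = -28.9089 − -55.8358 = 26.9269°.
a = sin²(Δφ/2) + cos φ₁ · cos φ₂ · sin²(Δλ/2) = 0.155532.
c = 2·atan2(√a, √(1−a)) = 0.81078 rad → d = 6371·c ≈ 5165.46 km.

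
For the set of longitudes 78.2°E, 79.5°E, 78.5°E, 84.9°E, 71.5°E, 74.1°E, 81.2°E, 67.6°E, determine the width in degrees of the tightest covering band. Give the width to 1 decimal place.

17.3°

Sort the longitudes: +67.6°, +71.5°, +74.1°, +78.2°, +78.5°, +79.5°, +81.2°, +84.9°.
Eastward gaps between consecutive values (wrapping around): 3.9°, 2.6°, 4.1°, 0.3°, 1.0°, 1.7°, 3.7°, 342.7°.
Largest gap = 342.7° ⇒ minimal covering band is its complement: 360° − 342.7° = 17.3°.
Band runs from +67.6° eastward to +84.9°.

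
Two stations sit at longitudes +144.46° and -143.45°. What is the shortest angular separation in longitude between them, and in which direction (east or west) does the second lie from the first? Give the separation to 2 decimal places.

72.09° east

Raw difference: -143.45 − 144.46 = -287.91°.
Normalise into (−180°, 180°]: -287.91° + 360° = 72.09°.
Positive ⇒ the second point lies to the east; separation 72.09°.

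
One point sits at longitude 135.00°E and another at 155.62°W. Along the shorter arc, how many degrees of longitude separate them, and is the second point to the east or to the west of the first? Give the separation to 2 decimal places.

69.38° east

Raw difference: -155.62 − 135.00 = -290.62°.
Normalise into (−180°, 180°]: -290.62° + 360° = 69.38°.
Positive ⇒ the second point lies to the east; separation 69.38°.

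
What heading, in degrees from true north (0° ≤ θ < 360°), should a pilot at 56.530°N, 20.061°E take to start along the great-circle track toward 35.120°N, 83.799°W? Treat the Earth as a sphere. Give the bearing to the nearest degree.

Δλ = -83.799 − 20.061 = -103.860°.
θ = atan2( sin Δλ · cos φ₂ , cos φ₁ · sin φ₂ − sin φ₁ · cos φ₂ · cos Δλ )
  = atan2(-0.79413, 0.48072) = -58.812° → normalised to [0°, 360°): 301.188°.

301°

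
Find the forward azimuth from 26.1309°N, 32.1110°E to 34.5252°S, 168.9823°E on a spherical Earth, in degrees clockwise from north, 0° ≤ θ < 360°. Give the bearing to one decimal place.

113.4°

Δλ = 168.9823 − 32.1110 = 136.8713°.
θ = atan2( sin Δλ · cos φ₂ , cos φ₁ · sin φ₂ − sin φ₁ · cos φ₂ · cos Δλ )
  = atan2(0.56323, -0.24402) = 113.425° → normalised to [0°, 360°): 113.425°.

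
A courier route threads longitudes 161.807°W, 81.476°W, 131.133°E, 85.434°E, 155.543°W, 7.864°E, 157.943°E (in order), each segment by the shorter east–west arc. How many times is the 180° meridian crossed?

Leg 1: -161.807° → -81.476°, shortest Δλ = 80.331° (east) — does not cross 180°.
Leg 2: -81.476° → +131.133°, shortest Δλ = -147.391° (west) — crosses 180°.
Leg 3: +131.133° → +85.434°, shortest Δλ = -45.699° (west) — does not cross 180°.
Leg 4: +85.434° → -155.543°, shortest Δλ = 119.023° (east) — crosses 180°.
Leg 5: -155.543° → +7.864°, shortest Δλ = 163.407° (east) — does not cross 180°.
Leg 6: +7.864° → +157.943°, shortest Δλ = 150.079° (east) — does not cross 180°.
Total crossings: 2.

2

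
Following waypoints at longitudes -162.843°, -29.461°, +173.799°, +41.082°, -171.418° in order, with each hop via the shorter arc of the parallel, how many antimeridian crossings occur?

2

Leg 1: -162.843° → -29.461°, shortest Δλ = 133.382° (east) — does not cross 180°.
Leg 2: -29.461° → +173.799°, shortest Δλ = -156.74° (west) — crosses 180°.
Leg 3: +173.799° → +41.082°, shortest Δλ = -132.717° (west) — does not cross 180°.
Leg 4: +41.082° → -171.418°, shortest Δλ = 147.5° (east) — crosses 180°.
Total crossings: 2.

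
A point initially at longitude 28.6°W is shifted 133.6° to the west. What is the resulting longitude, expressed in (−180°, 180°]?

Start at -28.6°; shift −133.6° → -162.2°.
-162.2° already lies in (−180°, 180°].

162.2°W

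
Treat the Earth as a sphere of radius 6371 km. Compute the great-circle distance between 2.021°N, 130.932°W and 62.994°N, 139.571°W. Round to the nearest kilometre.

Δλ = -139.571 − -130.932 = -8.639°.
Δφ = 62.994 − 2.021 = 60.973°.
a = sin²(Δφ/2) + cos φ₁ · cos φ₂ · sin²(Δλ/2) = 0.259963.
c = 2·atan2(√a, √(1−a)) = 1.07006 rad → d = 6371·c ≈ 6817.34 km.

6817 km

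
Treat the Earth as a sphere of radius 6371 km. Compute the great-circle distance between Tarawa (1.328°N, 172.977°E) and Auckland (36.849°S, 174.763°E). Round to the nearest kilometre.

4249 km

Δλ = 174.763 − 172.977 = 1.786°.
Δφ = -36.849 − 1.328 = -38.177°.
a = sin²(Δφ/2) + cos φ₁ · cos φ₂ · sin²(Δλ/2) = 0.107142.
c = 2·atan2(√a, √(1−a)) = 0.66694 rad → d = 6371·c ≈ 4249.09 km.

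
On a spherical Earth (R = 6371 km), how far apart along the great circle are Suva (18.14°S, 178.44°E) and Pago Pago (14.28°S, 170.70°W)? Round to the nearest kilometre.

Δλ = -170.70 − 178.44 = -349.14°; wrapped into (−180°, 180°]: 10.86°.
Δφ = -14.28 − -18.14 = 3.86°.
a = sin²(Δφ/2) + cos φ₁ · cos φ₂ · sin²(Δλ/2) = 0.009381.
c = 2·atan2(√a, √(1−a)) = 0.19402 rad → d = 6371·c ≈ 1236.07 km.

1236 km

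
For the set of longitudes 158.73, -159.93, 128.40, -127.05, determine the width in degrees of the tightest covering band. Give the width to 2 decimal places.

104.55°

Sort the longitudes: -159.93°, -127.05°, +128.40°, +158.73°.
Eastward gaps between consecutive values (wrapping around): 32.88°, 255.45°, 30.33°, 41.34°.
Largest gap = 255.45° ⇒ minimal covering band is its complement: 360° − 255.45° = 104.55°.
Band runs from +128.40° eastward to -127.05°, crossing the antimeridian.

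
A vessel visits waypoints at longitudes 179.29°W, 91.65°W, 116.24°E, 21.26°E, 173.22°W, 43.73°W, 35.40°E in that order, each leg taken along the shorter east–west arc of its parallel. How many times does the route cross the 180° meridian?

2

Leg 1: -179.29° → -91.65°, shortest Δλ = 87.64° (east) — does not cross 180°.
Leg 2: -91.65° → +116.24°, shortest Δλ = -152.11° (west) — crosses 180°.
Leg 3: +116.24° → +21.26°, shortest Δλ = -94.98° (west) — does not cross 180°.
Leg 4: +21.26° → -173.22°, shortest Δλ = 165.52° (east) — crosses 180°.
Leg 5: -173.22° → -43.73°, shortest Δλ = 129.49° (east) — does not cross 180°.
Leg 6: -43.73° → +35.40°, shortest Δλ = 79.13° (east) — does not cross 180°.
Total crossings: 2.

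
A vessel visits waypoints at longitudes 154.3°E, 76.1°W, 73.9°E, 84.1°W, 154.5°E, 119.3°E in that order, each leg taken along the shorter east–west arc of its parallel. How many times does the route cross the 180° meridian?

Leg 1: +154.3° → -76.1°, shortest Δλ = 129.6° (east) — crosses 180°.
Leg 2: -76.1° → +73.9°, shortest Δλ = 150.0° (east) — does not cross 180°.
Leg 3: +73.9° → -84.1°, shortest Δλ = -158.0° (west) — does not cross 180°.
Leg 4: -84.1° → +154.5°, shortest Δλ = -121.4° (west) — crosses 180°.
Leg 5: +154.5° → +119.3°, shortest Δλ = -35.2° (west) — does not cross 180°.
Total crossings: 2.

2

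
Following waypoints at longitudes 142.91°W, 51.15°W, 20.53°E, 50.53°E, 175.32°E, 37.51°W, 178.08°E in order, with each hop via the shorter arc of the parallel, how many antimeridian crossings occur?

Leg 1: -142.91° → -51.15°, shortest Δλ = 91.76° (east) — does not cross 180°.
Leg 2: -51.15° → +20.53°, shortest Δλ = 71.68° (east) — does not cross 180°.
Leg 3: +20.53° → +50.53°, shortest Δλ = 30.0° (east) — does not cross 180°.
Leg 4: +50.53° → +175.32°, shortest Δλ = 124.79° (east) — does not cross 180°.
Leg 5: +175.32° → -37.51°, shortest Δλ = 147.17° (east) — crosses 180°.
Leg 6: -37.51° → +178.08°, shortest Δλ = -144.41° (west) — crosses 180°.
Total crossings: 2.

2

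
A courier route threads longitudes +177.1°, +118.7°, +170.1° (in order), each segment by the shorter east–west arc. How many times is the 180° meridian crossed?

0

Leg 1: +177.1° → +118.7°, shortest Δλ = -58.4° (west) — does not cross 180°.
Leg 2: +118.7° → +170.1°, shortest Δλ = 51.4° (east) — does not cross 180°.
Total crossings: 0.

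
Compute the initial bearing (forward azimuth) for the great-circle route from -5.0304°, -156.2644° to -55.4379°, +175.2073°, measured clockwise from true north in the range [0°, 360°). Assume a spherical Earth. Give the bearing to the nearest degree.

Δλ = 175.2073 − -156.2644 = 331.4717°; wrapped into (−180°, 180°]: -28.5283°.
θ = atan2( sin Δλ · cos φ₂ , cos φ₁ · sin φ₂ − sin φ₁ · cos φ₂ · cos Δλ )
  = atan2(-0.27094, -0.77664) = -160.768° → normalised to [0°, 360°): 199.232°.

199°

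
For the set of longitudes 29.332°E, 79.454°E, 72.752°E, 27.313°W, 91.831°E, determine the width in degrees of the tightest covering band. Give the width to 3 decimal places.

119.144°

Sort the longitudes: -27.313°, +29.332°, +72.752°, +79.454°, +91.831°.
Eastward gaps between consecutive values (wrapping around): 56.645°, 43.420°, 6.702°, 12.377°, 240.856°.
Largest gap = 240.856° ⇒ minimal covering band is its complement: 360° − 240.856° = 119.144°.
Band runs from -27.313° eastward to +91.831°.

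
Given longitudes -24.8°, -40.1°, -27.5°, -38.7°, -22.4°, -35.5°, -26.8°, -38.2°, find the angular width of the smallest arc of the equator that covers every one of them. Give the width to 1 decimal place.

Sort the longitudes: -40.1°, -38.7°, -38.2°, -35.5°, -27.5°, -26.8°, -24.8°, -22.4°.
Eastward gaps between consecutive values (wrapping around): 1.4°, 0.5°, 2.7°, 8.0°, 0.7°, 2.0°, 2.4°, 342.3°.
Largest gap = 342.3° ⇒ minimal covering band is its complement: 360° − 342.3° = 17.7°.
Band runs from -40.1° eastward to -22.4°.

17.7°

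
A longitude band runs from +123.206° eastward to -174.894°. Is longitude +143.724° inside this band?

Yes

Band width going east from +123.206° to -174.894°: ((-174.894 − 123.206) mod 360) = 61.900°.
Offset of +143.724° east of the west edge: ((143.724 − 123.206) mod 360) = 20.518°.
20.518° ≤ 61.900° ⇒ inside.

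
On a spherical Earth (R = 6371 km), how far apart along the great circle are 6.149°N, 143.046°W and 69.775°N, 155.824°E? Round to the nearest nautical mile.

4476 nmi

Δλ = 155.824 − -143.046 = 298.870°; wrapped into (−180°, 180°]: -61.130°.
Δφ = 69.775 − 6.149 = 63.626°.
a = sin²(Δφ/2) + cos φ₁ · cos φ₂ · sin²(Δλ/2) = 0.366767.
c = 2·atan2(√a, √(1−a)) = 1.30107 rad → d = 6371·c ≈ 8289.13 km ≈ 4475.77 nmi.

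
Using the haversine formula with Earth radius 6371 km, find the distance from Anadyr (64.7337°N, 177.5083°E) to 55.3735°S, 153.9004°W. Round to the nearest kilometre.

Δλ = -153.9004 − 177.5083 = -331.4087°; wrapped into (−180°, 180°]: 28.5913°.
Δφ = -55.3735 − 64.7337 = -120.1072°.
a = sin²(Δφ/2) + cos φ₁ · cos φ₂ · sin²(Δλ/2) = 0.765597.
c = 2·atan2(√a, √(1−a)) = 2.13081 rad → d = 6371·c ≈ 13575.37 km.

13575 km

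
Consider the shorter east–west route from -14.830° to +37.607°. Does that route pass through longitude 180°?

Signed shortest Δλ = ((37.607 − -14.830 + 180) mod 360) − 180 = 52.437°.
Going east by 52.437° from -14.830° reaches +37.607° without touching 180°.

No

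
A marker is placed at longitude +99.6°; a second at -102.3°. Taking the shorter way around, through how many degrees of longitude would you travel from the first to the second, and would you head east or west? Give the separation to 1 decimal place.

158.1° east

Raw difference: -102.3 − 99.6 = -201.9°.
Normalise into (−180°, 180°]: -201.9° + 360° = 158.1°.
Positive ⇒ the second point lies to the east; separation 158.1°.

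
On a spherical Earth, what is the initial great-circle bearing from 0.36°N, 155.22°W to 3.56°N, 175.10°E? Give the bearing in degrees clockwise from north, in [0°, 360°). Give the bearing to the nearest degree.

277°

Δλ = 175.10 − -155.22 = 330.32°; wrapped into (−180°, 180°]: -29.68°.
θ = atan2( sin Δλ · cos φ₂ , cos φ₁ · sin φ₂ − sin φ₁ · cos φ₂ · cos Δλ )
  = atan2(-0.49420, 0.05664) = -83.461° → normalised to [0°, 360°): 276.539°.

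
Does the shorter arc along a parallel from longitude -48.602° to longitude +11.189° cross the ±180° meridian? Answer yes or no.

Signed shortest Δλ = ((11.189 − -48.602 + 180) mod 360) − 180 = 59.791°.
Going east by 59.791° from -48.602° reaches +11.189° without touching 180°.

No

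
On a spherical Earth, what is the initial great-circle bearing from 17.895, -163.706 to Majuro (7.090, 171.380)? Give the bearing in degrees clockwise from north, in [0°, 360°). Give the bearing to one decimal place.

249.2°

Δλ = 171.380 − -163.706 = 335.086°; wrapped into (−180°, 180°]: -24.914°.
θ = atan2( sin Δλ · cos φ₂ , cos φ₁ · sin φ₂ − sin φ₁ · cos φ₂ · cos Δλ )
  = atan2(-0.41804, -0.15909) = -110.835° → normalised to [0°, 360°): 249.165°.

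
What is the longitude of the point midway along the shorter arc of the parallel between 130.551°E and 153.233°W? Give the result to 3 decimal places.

Signed shortest Δλ from +130.551° to -153.233° is +76.216°.
Midpoint longitude = +130.551° + (+76.216°)/2 = +130.551° + 38.108° = +168.659°.
(The naïve average (+130.551 + -153.233)/2 = -11.341° is on the wrong side of the globe.)

168.659°E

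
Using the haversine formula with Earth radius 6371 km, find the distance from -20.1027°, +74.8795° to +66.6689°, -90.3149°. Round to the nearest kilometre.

14730 km

Δλ = -90.3149 − 74.8795 = -165.1944°.
Δφ = 66.6689 − -20.1027 = 86.7716°.
a = sin²(Δφ/2) + cos φ₁ · cos φ₂ · sin²(Δλ/2) = 0.837584.
c = 2·atan2(√a, √(1−a)) = 2.31199 rad → d = 6371·c ≈ 14729.68 km.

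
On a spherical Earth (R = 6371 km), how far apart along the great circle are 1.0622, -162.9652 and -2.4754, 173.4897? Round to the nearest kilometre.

2647 km

Δλ = 173.4897 − -162.9652 = 336.4549°; wrapped into (−180°, 180°]: -23.5451°.
Δφ = -2.4754 − 1.0622 = -3.5376°.
a = sin²(Δφ/2) + cos φ₁ · cos φ₂ · sin²(Δλ/2) = 0.042534.
c = 2·atan2(√a, √(1−a)) = 0.41546 rad → d = 6371·c ≈ 2646.87 km.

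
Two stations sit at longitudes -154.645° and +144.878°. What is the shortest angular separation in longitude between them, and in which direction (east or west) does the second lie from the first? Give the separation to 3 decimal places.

Raw difference: 144.878 − -154.645 = 299.523°.
Normalise into (−180°, 180°]: 299.523° − 360° = -60.477°.
Negative ⇒ the second point lies to the west; separation 60.477°.

60.477° west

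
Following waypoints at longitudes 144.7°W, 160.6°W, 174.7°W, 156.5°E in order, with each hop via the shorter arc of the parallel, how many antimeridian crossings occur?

1

Leg 1: -144.7° → -160.6°, shortest Δλ = -15.9° (west) — does not cross 180°.
Leg 2: -160.6° → -174.7°, shortest Δλ = -14.1° (west) — does not cross 180°.
Leg 3: -174.7° → +156.5°, shortest Δλ = -28.8° (west) — crosses 180°.
Total crossings: 1.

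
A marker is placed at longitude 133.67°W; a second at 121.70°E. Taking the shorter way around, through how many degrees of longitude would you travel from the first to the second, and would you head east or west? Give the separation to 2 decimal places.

104.63° west

Raw difference: 121.70 − -133.67 = 255.37°.
Normalise into (−180°, 180°]: 255.37° − 360° = -104.63°.
Negative ⇒ the second point lies to the west; separation 104.63°.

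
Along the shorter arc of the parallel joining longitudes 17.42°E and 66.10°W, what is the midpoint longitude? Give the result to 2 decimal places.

24.34°W

Signed shortest Δλ from +17.42° to -66.10° is -83.52°.
Midpoint longitude = +17.42° + (-83.52°)/2 = +17.42° − 41.76° = -24.34°.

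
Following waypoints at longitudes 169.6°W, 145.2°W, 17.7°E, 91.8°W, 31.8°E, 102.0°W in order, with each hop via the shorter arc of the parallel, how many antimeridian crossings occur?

Leg 1: -169.6° → -145.2°, shortest Δλ = 24.4° (east) — does not cross 180°.
Leg 2: -145.2° → +17.7°, shortest Δλ = 162.9° (east) — does not cross 180°.
Leg 3: +17.7° → -91.8°, shortest Δλ = -109.5° (west) — does not cross 180°.
Leg 4: -91.8° → +31.8°, shortest Δλ = 123.6° (east) — does not cross 180°.
Leg 5: +31.8° → -102.0°, shortest Δλ = -133.8° (west) — does not cross 180°.
Total crossings: 0.

0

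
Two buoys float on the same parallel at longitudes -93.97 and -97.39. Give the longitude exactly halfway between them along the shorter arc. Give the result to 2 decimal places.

Signed shortest Δλ from -93.97° to -97.39° is -3.42°.
Midpoint longitude = -93.97° + (-3.42°)/2 = -93.97° − 1.71° = -95.68°.

-95.68°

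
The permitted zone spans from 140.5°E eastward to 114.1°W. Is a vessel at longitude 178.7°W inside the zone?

Yes

Band width going east from +140.5° to -114.1°: ((-114.1 − 140.5) mod 360) = 105.4°.
Offset of -178.7° east of the west edge: ((-178.7 − 140.5) mod 360) = 40.8°.
40.8° ≤ 105.4° ⇒ inside.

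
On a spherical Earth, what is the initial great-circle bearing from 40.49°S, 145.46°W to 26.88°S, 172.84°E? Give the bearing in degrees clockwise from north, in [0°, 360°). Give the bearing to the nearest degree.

Δλ = 172.84 − -145.46 = 318.30°; wrapped into (−180°, 180°]: -41.70°.
θ = atan2( sin Δλ · cos φ₂ , cos φ₁ · sin φ₂ − sin φ₁ · cos φ₂ · cos Δλ )
  = atan2(-0.59336, 0.08857) = -81.510° → normalised to [0°, 360°): 278.490°.

278°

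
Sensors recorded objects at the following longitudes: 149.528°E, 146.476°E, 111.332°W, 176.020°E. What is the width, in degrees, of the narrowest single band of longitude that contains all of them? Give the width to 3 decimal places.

Sort the longitudes: -111.332°, +146.476°, +149.528°, +176.020°.
Eastward gaps between consecutive values (wrapping around): 257.808°, 3.052°, 26.492°, 72.648°.
Largest gap = 257.808° ⇒ minimal covering band is its complement: 360° − 257.808° = 102.192°.
Band runs from +146.476° eastward to -111.332°, crossing the antimeridian.

102.192°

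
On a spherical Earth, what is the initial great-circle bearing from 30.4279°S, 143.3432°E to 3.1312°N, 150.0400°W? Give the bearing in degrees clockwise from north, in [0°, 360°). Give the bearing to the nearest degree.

75°

Δλ = -150.0400 − 143.3432 = -293.3832°; wrapped into (−180°, 180°]: 66.6168°.
θ = atan2( sin Δλ · cos φ₂ , cos φ₁ · sin φ₂ − sin φ₁ · cos φ₂ · cos Δλ )
  = atan2(0.91650, 0.24780) = 74.870° → normalised to [0°, 360°): 74.870°.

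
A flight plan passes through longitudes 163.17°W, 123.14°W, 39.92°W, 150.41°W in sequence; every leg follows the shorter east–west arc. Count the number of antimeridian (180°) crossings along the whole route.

Leg 1: -163.17° → -123.14°, shortest Δλ = 40.03° (east) — does not cross 180°.
Leg 2: -123.14° → -39.92°, shortest Δλ = 83.22° (east) — does not cross 180°.
Leg 3: -39.92° → -150.41°, shortest Δλ = -110.49° (west) — does not cross 180°.
Total crossings: 0.

0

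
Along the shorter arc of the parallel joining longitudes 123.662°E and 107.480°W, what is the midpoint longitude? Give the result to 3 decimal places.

171.909°W

Signed shortest Δλ from +123.662° to -107.480° is +128.858°.
Midpoint longitude = +123.662° + (+128.858°)/2 = +123.662° + 64.429° = +188.091°.
Normalise into (−180°, 180°]: -171.909°.
(The naïve average (+123.662 + -107.480)/2 = 8.091° is on the wrong side of the globe.)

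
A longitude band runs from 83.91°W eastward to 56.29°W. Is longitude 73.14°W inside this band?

Yes

Band width going east from -83.91° to -56.29°: ((-56.29 − -83.91) mod 360) = 27.62°.
Offset of -73.14° east of the west edge: ((-73.14 − -83.91) mod 360) = 10.77°.
10.77° ≤ 27.62° ⇒ inside.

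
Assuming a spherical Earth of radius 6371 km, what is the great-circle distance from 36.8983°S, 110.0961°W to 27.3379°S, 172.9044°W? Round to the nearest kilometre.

Δλ = -172.9044 − -110.0961 = -62.8083°.
Δφ = -27.3379 − -36.8983 = 9.5604°.
a = sin²(Δφ/2) + cos φ₁ · cos φ₂ · sin²(Δλ/2) = 0.199825.
c = 2·atan2(√a, √(1−a)) = 0.92686 rad → d = 6371·c ≈ 5905.02 km.

5905 km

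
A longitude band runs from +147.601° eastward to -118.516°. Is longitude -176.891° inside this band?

Yes

Band width going east from +147.601° to -118.516°: ((-118.516 − 147.601) mod 360) = 93.883°.
Offset of -176.891° east of the west edge: ((-176.891 − 147.601) mod 360) = 35.508°.
35.508° ≤ 93.883° ⇒ inside.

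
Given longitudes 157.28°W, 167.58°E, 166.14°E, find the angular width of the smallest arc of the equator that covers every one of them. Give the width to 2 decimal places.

Sort the longitudes: -157.28°, +166.14°, +167.58°.
Eastward gaps between consecutive values (wrapping around): 323.42°, 1.44°, 35.14°.
Largest gap = 323.42° ⇒ minimal covering band is its complement: 360° − 323.42° = 36.58°.
Band runs from +166.14° eastward to -157.28°, crossing the antimeridian.

36.58°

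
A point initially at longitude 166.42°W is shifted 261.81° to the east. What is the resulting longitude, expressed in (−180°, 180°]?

Start at -166.42°; shift +261.81° → +95.39°.
+95.39° already lies in (−180°, 180°].

95.39°E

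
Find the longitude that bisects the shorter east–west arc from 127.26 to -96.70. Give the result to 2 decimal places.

Signed shortest Δλ from +127.26° to -96.70° is +136.04°.
Midpoint longitude = +127.26° + (+136.04°)/2 = +127.26° + 68.02° = +195.28°.
Normalise into (−180°, 180°]: -164.72°.
(The naïve average (+127.26 + -96.70)/2 = 15.28° is on the wrong side of the globe.)

-164.72°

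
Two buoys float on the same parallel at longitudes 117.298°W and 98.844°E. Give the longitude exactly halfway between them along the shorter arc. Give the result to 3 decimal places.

Signed shortest Δλ from -117.298° to +98.844° is -143.858°.
Midpoint longitude = -117.298° + (-143.858°)/2 = -117.298° − 71.929° = -189.227°.
Normalise into (−180°, 180°]: +170.773°.
(The naïve average (-117.298 + +98.844)/2 = -9.227° is on the wrong side of the globe.)

170.773°E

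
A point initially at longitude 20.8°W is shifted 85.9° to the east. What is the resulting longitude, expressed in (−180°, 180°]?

65.1°E

Start at -20.8°; shift +85.9° → +65.1°.
+65.1° already lies in (−180°, 180°].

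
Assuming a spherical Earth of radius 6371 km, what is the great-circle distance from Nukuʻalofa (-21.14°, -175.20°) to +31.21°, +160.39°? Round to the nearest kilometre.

Δλ = 160.39 − -175.20 = 335.59°; wrapped into (−180°, 180°]: -24.41°.
Δφ = 31.21 − -21.14 = 52.35°.
a = sin²(Δφ/2) + cos φ₁ · cos φ₂ · sin²(Δλ/2) = 0.230235.
c = 2·atan2(√a, √(1−a)) = 1.00092 rad → d = 6371·c ≈ 6376.85 km.

6377 km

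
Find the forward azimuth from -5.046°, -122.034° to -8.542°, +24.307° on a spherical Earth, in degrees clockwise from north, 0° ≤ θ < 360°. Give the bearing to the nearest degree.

Δλ = 24.307 − -122.034 = 146.341°.
θ = atan2( sin Δλ · cos φ₂ , cos φ₁ · sin φ₂ − sin φ₁ · cos φ₂ · cos Δλ )
  = atan2(0.54810, -0.22036) = 111.902° → normalised to [0°, 360°): 111.902°.

112°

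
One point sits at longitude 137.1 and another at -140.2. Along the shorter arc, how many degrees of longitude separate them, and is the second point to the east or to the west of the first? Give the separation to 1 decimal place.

Raw difference: -140.2 − 137.1 = -277.3°.
Normalise into (−180°, 180°]: -277.3° + 360° = 82.7°.
Positive ⇒ the second point lies to the east; separation 82.7°.

82.7° east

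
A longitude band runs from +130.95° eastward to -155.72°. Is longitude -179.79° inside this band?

Yes

Band width going east from +130.95° to -155.72°: ((-155.72 − 130.95) mod 360) = 73.33°.
Offset of -179.79° east of the west edge: ((-179.79 − 130.95) mod 360) = 49.26°.
49.26° ≤ 73.33° ⇒ inside.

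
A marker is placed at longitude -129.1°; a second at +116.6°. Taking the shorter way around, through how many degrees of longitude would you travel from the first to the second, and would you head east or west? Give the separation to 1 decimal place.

Raw difference: 116.6 − -129.1 = 245.7°.
Normalise into (−180°, 180°]: 245.7° − 360° = -114.3°.
Negative ⇒ the second point lies to the west; separation 114.3°.

114.3° west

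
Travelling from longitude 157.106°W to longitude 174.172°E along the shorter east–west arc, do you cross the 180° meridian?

Naïve |174.172 − -157.106| = 331.278° > 180°, so the shorter arc goes the other way round — across 180°.
Signed shortest Δλ = ((174.172 − -157.106 + 180) mod 360) − 180 = -28.722°.
Going west by 28.722° from -157.106° passes through 180° before reaching +174.172°.

Yes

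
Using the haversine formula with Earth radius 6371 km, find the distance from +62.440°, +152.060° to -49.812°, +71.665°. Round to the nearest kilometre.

14329 km

Δλ = 71.665 − 152.060 = -80.395°.
Δφ = -49.812 − 62.440 = -112.252°.
a = sin²(Δφ/2) + cos φ₁ · cos φ₂ · sin²(Δλ/2) = 0.813714.
c = 2·atan2(√a, √(1−a)) = 2.24904 rad → d = 6371·c ≈ 14328.65 km.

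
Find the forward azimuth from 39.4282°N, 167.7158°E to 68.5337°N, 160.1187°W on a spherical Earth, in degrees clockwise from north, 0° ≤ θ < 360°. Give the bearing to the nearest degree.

20°

Δλ = -160.1187 − 167.7158 = -327.8345°; wrapped into (−180°, 180°]: 32.1655°.
θ = atan2( sin Δλ · cos φ₂ , cos φ₁ · sin φ₂ − sin φ₁ · cos φ₂ · cos Δλ )
  = atan2(0.19482, 0.52209) = 20.463° → normalised to [0°, 360°): 20.463°.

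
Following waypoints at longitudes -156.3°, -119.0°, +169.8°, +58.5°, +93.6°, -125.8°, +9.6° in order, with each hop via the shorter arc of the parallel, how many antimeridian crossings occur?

Leg 1: -156.3° → -119.0°, shortest Δλ = 37.3° (east) — does not cross 180°.
Leg 2: -119.0° → +169.8°, shortest Δλ = -71.2° (west) — crosses 180°.
Leg 3: +169.8° → +58.5°, shortest Δλ = -111.3° (west) — does not cross 180°.
Leg 4: +58.5° → +93.6°, shortest Δλ = 35.1° (east) — does not cross 180°.
Leg 5: +93.6° → -125.8°, shortest Δλ = 140.6° (east) — crosses 180°.
Leg 6: -125.8° → +9.6°, shortest Δλ = 135.4° (east) — does not cross 180°.
Total crossings: 2.

2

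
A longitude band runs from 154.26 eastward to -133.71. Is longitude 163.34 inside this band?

Band width going east from +154.26° to -133.71°: ((-133.71 − 154.26) mod 360) = 72.03°.
Offset of +163.34° east of the west edge: ((163.34 − 154.26) mod 360) = 9.08°.
9.08° ≤ 72.03° ⇒ inside.

Yes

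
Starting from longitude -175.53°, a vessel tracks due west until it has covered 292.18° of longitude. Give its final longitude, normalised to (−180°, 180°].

-107.71°

Start at -175.53°; shift −292.18° → -467.71°.
-467.71° lies outside (−180°, 180°]; add 360° → -107.71°.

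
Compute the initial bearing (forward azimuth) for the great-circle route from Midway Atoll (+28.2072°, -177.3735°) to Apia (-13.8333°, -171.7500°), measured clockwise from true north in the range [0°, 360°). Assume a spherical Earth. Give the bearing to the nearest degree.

172°

Δλ = -171.7500 − -177.3735 = 5.6235°.
θ = atan2( sin Δλ · cos φ₂ , cos φ₁ · sin φ₂ − sin φ₁ · cos φ₂ · cos Δλ )
  = atan2(0.09515, -0.66745) = 171.887° → normalised to [0°, 360°): 171.887°.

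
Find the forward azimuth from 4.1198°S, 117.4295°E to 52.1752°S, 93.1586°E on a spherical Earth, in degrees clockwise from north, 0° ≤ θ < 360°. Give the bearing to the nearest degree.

199°

Δλ = 93.1586 − 117.4295 = -24.2709°.
θ = atan2( sin Δλ · cos φ₂ , cos φ₁ · sin φ₂ − sin φ₁ · cos φ₂ · cos Δλ )
  = atan2(-0.25208, -0.74769) = -161.369° → normalised to [0°, 360°): 198.631°.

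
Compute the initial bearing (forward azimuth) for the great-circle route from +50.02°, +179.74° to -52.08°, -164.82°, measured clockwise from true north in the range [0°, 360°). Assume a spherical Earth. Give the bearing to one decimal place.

Δλ = -164.82 − 179.74 = -344.56°; wrapped into (−180°, 180°]: 15.44°.
θ = atan2( sin Δλ · cos φ₂ , cos φ₁ · sin φ₂ − sin φ₁ · cos φ₂ · cos Δλ )
  = atan2(0.16361, -0.96079) = 170.336° → normalised to [0°, 360°): 170.336°.

170.3°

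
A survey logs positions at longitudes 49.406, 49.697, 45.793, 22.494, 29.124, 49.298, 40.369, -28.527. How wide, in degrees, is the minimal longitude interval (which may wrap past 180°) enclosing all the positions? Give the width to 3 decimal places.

78.224°

Sort the longitudes: -28.527°, +22.494°, +29.124°, +40.369°, +45.793°, +49.298°, +49.406°, +49.697°.
Eastward gaps between consecutive values (wrapping around): 51.021°, 6.630°, 11.245°, 5.424°, 3.505°, 0.108°, 0.291°, 281.776°.
Largest gap = 281.776° ⇒ minimal covering band is its complement: 360° − 281.776° = 78.224°.
Band runs from -28.527° eastward to +49.697°.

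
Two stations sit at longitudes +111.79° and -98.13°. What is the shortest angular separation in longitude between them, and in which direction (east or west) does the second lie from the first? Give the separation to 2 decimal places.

Raw difference: -98.13 − 111.79 = -209.92°.
Normalise into (−180°, 180°]: -209.92° + 360° = 150.08°.
Positive ⇒ the second point lies to the east; separation 150.08°.

150.08° east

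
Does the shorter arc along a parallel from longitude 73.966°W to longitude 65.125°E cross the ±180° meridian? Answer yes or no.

Signed shortest Δλ = ((65.125 − -73.966 + 180) mod 360) − 180 = 139.091°.
Going east by 139.091° from -73.966° reaches +65.125° without touching 180°.

No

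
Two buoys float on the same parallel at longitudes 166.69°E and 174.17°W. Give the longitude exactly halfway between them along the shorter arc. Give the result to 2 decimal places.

176.26°E

Signed shortest Δλ from +166.69° to -174.17° is +19.14°.
Midpoint longitude = +166.69° + (+19.14°)/2 = +166.69° + 9.57° = +176.26°.
(The naïve average (+166.69 + -174.17)/2 = -3.74° is on the wrong side of the globe.)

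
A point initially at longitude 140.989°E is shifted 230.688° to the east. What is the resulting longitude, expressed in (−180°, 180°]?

11.677°E

Start at +140.989°; shift +230.688° → +371.677°.
+371.677° lies outside (−180°, 180°]; subtract 360° → +11.677°.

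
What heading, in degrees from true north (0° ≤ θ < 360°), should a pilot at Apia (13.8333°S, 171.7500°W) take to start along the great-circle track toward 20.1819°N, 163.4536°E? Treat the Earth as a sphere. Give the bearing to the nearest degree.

324°

Δλ = 163.4536 − -171.7500 = 335.2036°; wrapped into (−180°, 180°]: -24.7964°.
θ = atan2( sin Δλ · cos φ₂ , cos φ₁ · sin φ₂ − sin φ₁ · cos φ₂ · cos Δλ )
  = atan2(-0.39365, 0.53872) = -36.156° → normalised to [0°, 360°): 323.844°.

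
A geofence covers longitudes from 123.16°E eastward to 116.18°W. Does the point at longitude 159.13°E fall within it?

Band width going east from +123.16° to -116.18°: ((-116.18 − 123.16) mod 360) = 120.66°.
Offset of +159.13° east of the west edge: ((159.13 − 123.16) mod 360) = 35.97°.
35.97° ≤ 120.66° ⇒ inside.

Yes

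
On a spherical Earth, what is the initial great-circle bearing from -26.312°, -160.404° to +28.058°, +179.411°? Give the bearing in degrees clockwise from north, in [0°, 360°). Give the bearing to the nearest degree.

Δλ = 179.411 − -160.404 = 339.815°; wrapped into (−180°, 180°]: -20.185°.
θ = atan2( sin Δλ · cos φ₂ , cos φ₁ · sin φ₂ − sin φ₁ · cos φ₂ · cos Δλ )
  = atan2(-0.30450, 0.78877) = -21.109° → normalised to [0°, 360°): 338.891°.

339°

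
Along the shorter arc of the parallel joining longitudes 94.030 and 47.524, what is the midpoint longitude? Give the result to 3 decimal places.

+70.777°

Signed shortest Δλ from +94.030° to +47.524° is -46.506°.
Midpoint longitude = +94.030° + (-46.506°)/2 = +94.030° − 23.253° = +70.777°.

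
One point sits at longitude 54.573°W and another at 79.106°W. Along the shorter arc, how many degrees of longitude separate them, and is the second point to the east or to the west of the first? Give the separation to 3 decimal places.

24.533° west

Raw difference: -79.106 − -54.573 = -24.533°.
Normalise into (−180°, 180°]: -24.533° stays -24.533°.
Negative ⇒ the second point lies to the west; separation 24.533°.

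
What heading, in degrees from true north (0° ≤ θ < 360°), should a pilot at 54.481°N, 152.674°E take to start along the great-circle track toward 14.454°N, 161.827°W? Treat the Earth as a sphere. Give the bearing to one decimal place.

Δλ = -161.827 − 152.674 = -314.501°; wrapped into (−180°, 180°]: 45.499°.
θ = atan2( sin Δλ · cos φ₂ , cos φ₁ · sin φ₂ − sin φ₁ · cos φ₂ · cos Δλ )
  = atan2(0.69066, -0.40743) = 120.537° → normalised to [0°, 360°): 120.537°.

120.5°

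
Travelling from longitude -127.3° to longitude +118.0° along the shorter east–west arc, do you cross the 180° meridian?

Naïve |118.0 − -127.3| = 245.3° > 180°, so the shorter arc goes the other way round — across 180°.
Signed shortest Δλ = ((118.0 − -127.3 + 180) mod 360) − 180 = -114.7°.
Going west by 114.7° from -127.3° passes through 180° before reaching +118.0°.

Yes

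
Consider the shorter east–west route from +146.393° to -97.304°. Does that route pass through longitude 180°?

Yes

Naïve |-97.304 − 146.393| = 243.697° > 180°, so the shorter arc goes the other way round — across 180°.
Signed shortest Δλ = ((-97.304 − 146.393 + 180) mod 360) − 180 = 116.303°.
Going east by 116.303° from +146.393° passes through 180° before reaching -97.304°.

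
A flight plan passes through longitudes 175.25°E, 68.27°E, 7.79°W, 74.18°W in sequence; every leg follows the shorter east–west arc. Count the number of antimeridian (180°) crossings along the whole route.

0

Leg 1: +175.25° → +68.27°, shortest Δλ = -106.98° (west) — does not cross 180°.
Leg 2: +68.27° → -7.79°, shortest Δλ = -76.06° (west) — does not cross 180°.
Leg 3: -7.79° → -74.18°, shortest Δλ = -66.39° (west) — does not cross 180°.
Total crossings: 0.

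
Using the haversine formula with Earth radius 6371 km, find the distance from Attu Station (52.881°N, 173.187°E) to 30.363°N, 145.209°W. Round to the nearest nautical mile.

Δλ = -145.209 − 173.187 = -318.396°; wrapped into (−180°, 180°]: 41.604°.
Δφ = 30.363 − 52.881 = -22.518°.
a = sin²(Δφ/2) + cos φ₁ · cos φ₂ · sin²(Δλ/2) = 0.103793.
c = 2·atan2(√a, √(1−a)) = 0.65604 rad → d = 6371·c ≈ 4179.64 km ≈ 2256.82 nmi.

2257 nmi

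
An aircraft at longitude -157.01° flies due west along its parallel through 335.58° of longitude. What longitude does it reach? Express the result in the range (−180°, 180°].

Start at -157.01°; shift −335.58° → -492.59°.
-492.59° lies outside (−180°, 180°]; add 360° → -132.59°.

-132.59°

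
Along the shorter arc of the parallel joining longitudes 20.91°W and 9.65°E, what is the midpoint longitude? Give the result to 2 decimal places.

5.63°W

Signed shortest Δλ from -20.91° to +9.65° is +30.56°.
Midpoint longitude = -20.91° + (+30.56°)/2 = -20.91° + 15.28° = -5.63°.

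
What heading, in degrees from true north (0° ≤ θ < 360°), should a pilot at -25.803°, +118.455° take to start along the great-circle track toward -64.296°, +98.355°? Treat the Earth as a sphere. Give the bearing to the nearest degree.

193°

Δλ = 98.355 − 118.455 = -20.100°.
θ = atan2( sin Δλ · cos φ₂ , cos φ₁ · sin φ₂ − sin φ₁ · cos φ₂ · cos Δλ )
  = atan2(-0.14905, -0.63392) = -166.768° → normalised to [0°, 360°): 193.232°.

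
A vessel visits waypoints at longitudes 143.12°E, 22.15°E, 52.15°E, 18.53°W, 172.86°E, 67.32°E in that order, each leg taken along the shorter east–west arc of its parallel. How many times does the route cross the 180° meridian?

1

Leg 1: +143.12° → +22.15°, shortest Δλ = -120.97° (west) — does not cross 180°.
Leg 2: +22.15° → +52.15°, shortest Δλ = 30.0° (east) — does not cross 180°.
Leg 3: +52.15° → -18.53°, shortest Δλ = -70.68° (west) — does not cross 180°.
Leg 4: -18.53° → +172.86°, shortest Δλ = -168.61° (west) — crosses 180°.
Leg 5: +172.86° → +67.32°, shortest Δλ = -105.54° (west) — does not cross 180°.
Total crossings: 1.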